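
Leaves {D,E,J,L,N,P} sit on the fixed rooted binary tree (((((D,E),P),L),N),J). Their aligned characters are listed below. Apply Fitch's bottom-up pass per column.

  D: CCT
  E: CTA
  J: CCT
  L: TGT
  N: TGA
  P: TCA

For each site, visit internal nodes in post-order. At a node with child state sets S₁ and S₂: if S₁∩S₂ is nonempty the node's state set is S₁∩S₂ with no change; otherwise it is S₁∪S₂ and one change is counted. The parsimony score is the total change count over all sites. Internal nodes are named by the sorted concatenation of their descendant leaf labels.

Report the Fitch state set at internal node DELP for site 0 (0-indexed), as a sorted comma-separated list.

[col 0] DE: children D:{C}, E:{C} ∩→ {C}; cost 0
[col 0] DEP: children DE:{C}, P:{T} ∪→ {C,T}; cost 1
[col 0] DELP: children DEP:{C,T}, L:{T} ∩→ {T}; cost 0
[col 0] DELNP: children DELP:{T}, N:{T} ∩→ {T}; cost 0
[col 0] DEJLNP: children DELNP:{T}, J:{C} ∪→ {C,T}; cost 1
[col 1] DE: children D:{C}, E:{T} ∪→ {C,T}; cost 1
[col 1] DEP: children DE:{C,T}, P:{C} ∩→ {C}; cost 0
[col 1] DELP: children DEP:{C}, L:{G} ∪→ {C,G}; cost 1
[col 1] DELNP: children DELP:{C,G}, N:{G} ∩→ {G}; cost 0
[col 1] DEJLNP: children DELNP:{G}, J:{C} ∪→ {C,G}; cost 1
[col 2] DE: children D:{T}, E:{A} ∪→ {A,T}; cost 1
[col 2] DEP: children DE:{A,T}, P:{A} ∩→ {A}; cost 0
[col 2] DELP: children DEP:{A}, L:{T} ∪→ {A,T}; cost 1
[col 2] DELNP: children DELP:{A,T}, N:{A} ∩→ {A}; cost 0
[col 2] DEJLNP: children DELNP:{A}, J:{T} ∪→ {A,T}; cost 1
per-site changes: [2, 3, 3]; total = 8

T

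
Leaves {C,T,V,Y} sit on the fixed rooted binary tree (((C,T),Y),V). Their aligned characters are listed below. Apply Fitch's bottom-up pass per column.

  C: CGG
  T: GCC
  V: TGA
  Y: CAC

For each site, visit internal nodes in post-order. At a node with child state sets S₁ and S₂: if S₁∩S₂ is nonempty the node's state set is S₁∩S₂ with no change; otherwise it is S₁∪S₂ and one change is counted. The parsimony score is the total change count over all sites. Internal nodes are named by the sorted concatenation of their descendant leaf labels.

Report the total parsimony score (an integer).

[col 0] CT: children C:{C}, T:{G} ∪→ {C,G}; cost 1
[col 0] CTY: children CT:{C,G}, Y:{C} ∩→ {C}; cost 0
[col 0] CTVY: children CTY:{C}, V:{T} ∪→ {C,T}; cost 1
[col 1] CT: children C:{G}, T:{C} ∪→ {C,G}; cost 1
[col 1] CTY: children CT:{C,G}, Y:{A} ∪→ {A,C,G}; cost 1
[col 1] CTVY: children CTY:{A,C,G}, V:{G} ∩→ {G}; cost 0
[col 2] CT: children C:{G}, T:{C} ∪→ {C,G}; cost 1
[col 2] CTY: children CT:{C,G}, Y:{C} ∩→ {C}; cost 0
[col 2] CTVY: children CTY:{C}, V:{A} ∪→ {A,C}; cost 1
per-site changes: [2, 2, 2]; total = 6

6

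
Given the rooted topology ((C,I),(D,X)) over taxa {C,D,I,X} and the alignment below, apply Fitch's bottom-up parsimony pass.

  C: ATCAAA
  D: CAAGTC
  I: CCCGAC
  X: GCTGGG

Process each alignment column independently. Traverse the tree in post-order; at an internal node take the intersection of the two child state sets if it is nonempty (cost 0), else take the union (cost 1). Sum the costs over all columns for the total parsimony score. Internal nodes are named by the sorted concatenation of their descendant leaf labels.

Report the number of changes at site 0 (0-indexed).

site 0, node CI: C={A} ∪ I={C} → {A,C} (+1)
site 0, node DX: D={C} ∪ X={G} → {C,G} (+1)
site 0, node CDIX: CI={A,C} ∩ DX={C,G} → {C} (+0)
site 1, node CI: C={T} ∪ I={C} → {C,T} (+1)
site 1, node DX: D={A} ∪ X={C} → {A,C} (+1)
site 1, node CDIX: CI={C,T} ∩ DX={A,C} → {C} (+0)
site 2, node CI: C={C} ∩ I={C} → {C} (+0)
site 2, node DX: D={A} ∪ X={T} → {A,T} (+1)
site 2, node CDIX: CI={C} ∪ DX={A,T} → {A,C,T} (+1)
site 3, node CI: C={A} ∪ I={G} → {A,G} (+1)
site 3, node DX: D={G} ∩ X={G} → {G} (+0)
site 3, node CDIX: CI={A,G} ∩ DX={G} → {G} (+0)
site 4, node CI: C={A} ∩ I={A} → {A} (+0)
site 4, node DX: D={T} ∪ X={G} → {G,T} (+1)
site 4, node CDIX: CI={A} ∪ DX={G,T} → {A,G,T} (+1)
site 5, node CI: C={A} ∪ I={C} → {A,C} (+1)
site 5, node DX: D={C} ∪ X={G} → {C,G} (+1)
site 5, node CDIX: CI={A,C} ∩ DX={C,G} → {C} (+0)
per-site changes: [2, 2, 2, 1, 2, 2]; total = 11

2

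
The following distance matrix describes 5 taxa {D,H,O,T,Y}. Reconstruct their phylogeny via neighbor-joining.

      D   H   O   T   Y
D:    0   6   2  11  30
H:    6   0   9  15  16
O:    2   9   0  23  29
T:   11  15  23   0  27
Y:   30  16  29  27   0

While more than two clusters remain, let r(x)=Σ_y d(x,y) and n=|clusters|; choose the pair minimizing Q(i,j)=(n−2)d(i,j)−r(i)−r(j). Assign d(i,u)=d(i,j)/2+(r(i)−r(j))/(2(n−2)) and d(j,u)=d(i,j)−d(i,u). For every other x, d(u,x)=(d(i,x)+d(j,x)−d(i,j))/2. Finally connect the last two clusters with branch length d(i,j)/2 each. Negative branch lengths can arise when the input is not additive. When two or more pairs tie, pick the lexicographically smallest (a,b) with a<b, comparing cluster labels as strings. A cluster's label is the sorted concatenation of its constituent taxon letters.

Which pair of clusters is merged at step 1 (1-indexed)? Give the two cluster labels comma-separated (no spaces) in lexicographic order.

iteration 1: select D,O (d=2, Q=-106); attach at lengths (-4/3, 10/3); label the merged cluster DO
  updated: d(DO,H)=13/2, d(DO,T)=16, d(DO,Y)=57/2
iteration 2: select DO,T (d=16, Q=-77); attach at lengths (25/4, 39/4); label the merged cluster DOT
  updated: d(DOT,H)=11/4, d(DOT,Y)=79/4
iteration 3: select DOT,H (d=11/4, Q=-77/2); attach at lengths (13/4, -1/2); label the merged cluster DHOT
  updated: d(DHOT,Y)=33/2
iteration 4: select DHOT,Y (d=33/2); attach at lengths (33/4, 33/4); label the merged cluster DHOTY
final tree: ((((D:-4/3,O:10/3):25/4,T:39/4):13/4,H:-1/2):33/4,Y:33/4)
total length: 149/4

D,O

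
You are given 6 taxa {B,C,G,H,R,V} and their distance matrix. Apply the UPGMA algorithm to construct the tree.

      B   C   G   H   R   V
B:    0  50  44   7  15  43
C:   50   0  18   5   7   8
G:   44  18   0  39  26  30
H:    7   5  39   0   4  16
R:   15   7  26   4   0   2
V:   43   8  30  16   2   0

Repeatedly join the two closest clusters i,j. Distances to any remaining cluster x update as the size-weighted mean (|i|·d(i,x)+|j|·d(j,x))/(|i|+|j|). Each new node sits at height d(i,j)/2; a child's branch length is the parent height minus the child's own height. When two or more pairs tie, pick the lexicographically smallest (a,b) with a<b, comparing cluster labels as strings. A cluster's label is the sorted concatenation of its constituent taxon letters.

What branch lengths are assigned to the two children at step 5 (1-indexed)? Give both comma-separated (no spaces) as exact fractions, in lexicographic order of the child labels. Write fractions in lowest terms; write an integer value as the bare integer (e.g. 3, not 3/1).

step 1: merge (R,V) at d=2; branch lengths R→1, V→1; new cluster RV
  updated: d(B,RV)=29, d(C,RV)=15/2, d(G,RV)=28, d(H,RV)=10
step 2: merge (C,H) at d=5; branch lengths C→5/2, H→5/2; new cluster CH
  updated: d(B,CH)=57/2, d(CH,G)=57/2, d(CH,RV)=35/4
step 3: merge (CH,RV) at d=35/4; branch lengths CH→15/8, RV→27/8; new cluster CHRV
  updated: d(B,CHRV)=115/4, d(CHRV,G)=113/4
step 4: merge (CHRV,G) at d=113/4; branch lengths CHRV→39/4, G→113/8; new cluster CGHRV
  updated: d(B,CGHRV)=159/5
step 5: merge (B,CGHRV) at d=159/5; branch lengths B→159/10, CGHRV→71/40; new cluster BCGHRV
final tree: (B:159/10,(((C:5/2,H:5/2):15/8,(R:1,V:1):27/8):39/4,G:113/8):71/40)
total length: 269/5

159/10,71/40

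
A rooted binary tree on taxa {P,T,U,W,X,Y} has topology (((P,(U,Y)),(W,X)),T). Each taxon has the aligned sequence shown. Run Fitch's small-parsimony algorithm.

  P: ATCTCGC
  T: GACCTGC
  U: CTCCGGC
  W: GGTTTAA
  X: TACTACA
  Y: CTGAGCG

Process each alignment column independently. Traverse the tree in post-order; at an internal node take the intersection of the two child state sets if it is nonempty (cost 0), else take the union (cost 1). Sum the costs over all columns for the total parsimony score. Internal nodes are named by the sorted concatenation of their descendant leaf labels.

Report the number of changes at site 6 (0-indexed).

site 0, node UY: U={C} ∩ Y={C} → {C} (+0)
site 0, node PUY: P={A} ∪ UY={C} → {A,C} (+1)
site 0, node WX: W={G} ∪ X={T} → {G,T} (+1)
site 0, node PUWXY: PUY={A,C} ∪ WX={G,T} → {A,C,G,T} (+1)
site 0, node PTUWXY: PUWXY={A,C,G,T} ∩ T={G} → {G} (+0)
site 1, node UY: U={T} ∩ Y={T} → {T} (+0)
site 1, node PUY: P={T} ∩ UY={T} → {T} (+0)
site 1, node WX: W={G} ∪ X={A} → {A,G} (+1)
site 1, node PUWXY: PUY={T} ∪ WX={A,G} → {A,G,T} (+1)
site 1, node PTUWXY: PUWXY={A,G,T} ∩ T={A} → {A} (+0)
site 2, node UY: U={C} ∪ Y={G} → {C,G} (+1)
site 2, node PUY: P={C} ∩ UY={C,G} → {C} (+0)
site 2, node WX: W={T} ∪ X={C} → {C,T} (+1)
site 2, node PUWXY: PUY={C} ∩ WX={C,T} → {C} (+0)
site 2, node PTUWXY: PUWXY={C} ∩ T={C} → {C} (+0)
site 3, node UY: U={C} ∪ Y={A} → {A,C} (+1)
site 3, node PUY: P={T} ∪ UY={A,C} → {A,C,T} (+1)
site 3, node WX: W={T} ∩ X={T} → {T} (+0)
site 3, node PUWXY: PUY={A,C,T} ∩ WX={T} → {T} (+0)
site 3, node PTUWXY: PUWXY={T} ∪ T={C} → {C,T} (+1)
site 4, node UY: U={G} ∩ Y={G} → {G} (+0)
site 4, node PUY: P={C} ∪ UY={G} → {C,G} (+1)
site 4, node WX: W={T} ∪ X={A} → {A,T} (+1)
site 4, node PUWXY: PUY={C,G} ∪ WX={A,T} → {A,C,G,T} (+1)
site 4, node PTUWXY: PUWXY={A,C,G,T} ∩ T={T} → {T} (+0)
site 5, node UY: U={G} ∪ Y={C} → {C,G} (+1)
site 5, node PUY: P={G} ∩ UY={C,G} → {G} (+0)
site 5, node WX: W={A} ∪ X={C} → {A,C} (+1)
site 5, node PUWXY: PUY={G} ∪ WX={A,C} → {A,C,G} (+1)
site 5, node PTUWXY: PUWXY={A,C,G} ∩ T={G} → {G} (+0)
site 6, node UY: U={C} ∪ Y={G} → {C,G} (+1)
site 6, node PUY: P={C} ∩ UY={C,G} → {C} (+0)
site 6, node WX: W={A} ∩ X={A} → {A} (+0)
site 6, node PUWXY: PUY={C} ∪ WX={A} → {A,C} (+1)
site 6, node PTUWXY: PUWXY={A,C} ∩ T={C} → {C} (+0)
per-site changes: [3, 2, 2, 3, 3, 3, 2]; total = 18

2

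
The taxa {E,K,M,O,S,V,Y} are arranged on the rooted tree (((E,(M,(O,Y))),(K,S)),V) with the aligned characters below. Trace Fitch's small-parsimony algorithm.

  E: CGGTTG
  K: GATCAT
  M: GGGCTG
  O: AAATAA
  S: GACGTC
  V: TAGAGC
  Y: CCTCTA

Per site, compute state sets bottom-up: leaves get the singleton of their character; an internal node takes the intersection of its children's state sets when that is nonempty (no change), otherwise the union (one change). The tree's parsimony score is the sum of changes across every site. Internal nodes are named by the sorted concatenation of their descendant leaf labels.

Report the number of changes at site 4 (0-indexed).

3

OY@0: {A} ∪ {C} = {A,C} (union, +1)
MOY@0: {G} ∪ {A,C} = {A,C,G} (union, +1)
EMOY@0: {C} ∩ {A,C,G} = {C} (intersection, +0)
KS@0: {G} ∩ {G} = {G} (intersection, +0)
EKMOSY@0: {C} ∪ {G} = {C,G} (union, +1)
EKMOSVY@0: {C,G} ∪ {T} = {C,G,T} (union, +1)
OY@1: {A} ∪ {C} = {A,C} (union, +1)
MOY@1: {G} ∪ {A,C} = {A,C,G} (union, +1)
EMOY@1: {G} ∩ {A,C,G} = {G} (intersection, +0)
KS@1: {A} ∩ {A} = {A} (intersection, +0)
EKMOSY@1: {G} ∪ {A} = {A,G} (union, +1)
EKMOSVY@1: {A,G} ∩ {A} = {A} (intersection, +0)
OY@2: {A} ∪ {T} = {A,T} (union, +1)
MOY@2: {G} ∪ {A,T} = {A,G,T} (union, +1)
EMOY@2: {G} ∩ {A,G,T} = {G} (intersection, +0)
KS@2: {T} ∪ {C} = {C,T} (union, +1)
EKMOSY@2: {G} ∪ {C,T} = {C,G,T} (union, +1)
EKMOSVY@2: {C,G,T} ∩ {G} = {G} (intersection, +0)
OY@3: {T} ∪ {C} = {C,T} (union, +1)
MOY@3: {C} ∩ {C,T} = {C} (intersection, +0)
EMOY@3: {T} ∪ {C} = {C,T} (union, +1)
KS@3: {C} ∪ {G} = {C,G} (union, +1)
EKMOSY@3: {C,T} ∩ {C,G} = {C} (intersection, +0)
EKMOSVY@3: {C} ∪ {A} = {A,C} (union, +1)
OY@4: {A} ∪ {T} = {A,T} (union, +1)
MOY@4: {T} ∩ {A,T} = {T} (intersection, +0)
EMOY@4: {T} ∩ {T} = {T} (intersection, +0)
KS@4: {A} ∪ {T} = {A,T} (union, +1)
EKMOSY@4: {T} ∩ {A,T} = {T} (intersection, +0)
EKMOSVY@4: {T} ∪ {G} = {G,T} (union, +1)
OY@5: {A} ∩ {A} = {A} (intersection, +0)
MOY@5: {G} ∪ {A} = {A,G} (union, +1)
EMOY@5: {G} ∩ {A,G} = {G} (intersection, +0)
KS@5: {T} ∪ {C} = {C,T} (union, +1)
EKMOSY@5: {G} ∪ {C,T} = {C,G,T} (union, +1)
EKMOSVY@5: {C,G,T} ∩ {C} = {C} (intersection, +0)
per-site changes: [4, 3, 4, 4, 3, 3]; total = 21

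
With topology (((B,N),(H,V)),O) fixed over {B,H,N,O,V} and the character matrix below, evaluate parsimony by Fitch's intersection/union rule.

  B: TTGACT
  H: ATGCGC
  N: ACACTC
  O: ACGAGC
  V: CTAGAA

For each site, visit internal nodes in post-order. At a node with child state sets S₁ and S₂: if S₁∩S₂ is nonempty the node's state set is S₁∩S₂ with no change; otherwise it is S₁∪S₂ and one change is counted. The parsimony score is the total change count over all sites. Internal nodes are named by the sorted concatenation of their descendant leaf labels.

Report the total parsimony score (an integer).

BN@0: {T} ∪ {A} = {A,T} (union, +1)
HV@0: {A} ∪ {C} = {A,C} (union, +1)
BHNV@0: {A,T} ∩ {A,C} = {A} (intersection, +0)
BHNOV@0: {A} ∩ {A} = {A} (intersection, +0)
BN@1: {T} ∪ {C} = {C,T} (union, +1)
HV@1: {T} ∩ {T} = {T} (intersection, +0)
BHNV@1: {C,T} ∩ {T} = {T} (intersection, +0)
BHNOV@1: {T} ∪ {C} = {C,T} (union, +1)
BN@2: {G} ∪ {A} = {A,G} (union, +1)
HV@2: {G} ∪ {A} = {A,G} (union, +1)
BHNV@2: {A,G} ∩ {A,G} = {A,G} (intersection, +0)
BHNOV@2: {A,G} ∩ {G} = {G} (intersection, +0)
BN@3: {A} ∪ {C} = {A,C} (union, +1)
HV@3: {C} ∪ {G} = {C,G} (union, +1)
BHNV@3: {A,C} ∩ {C,G} = {C} (intersection, +0)
BHNOV@3: {C} ∪ {A} = {A,C} (union, +1)
BN@4: {C} ∪ {T} = {C,T} (union, +1)
HV@4: {G} ∪ {A} = {A,G} (union, +1)
BHNV@4: {C,T} ∪ {A,G} = {A,C,G,T} (union, +1)
BHNOV@4: {A,C,G,T} ∩ {G} = {G} (intersection, +0)
BN@5: {T} ∪ {C} = {C,T} (union, +1)
HV@5: {C} ∪ {A} = {A,C} (union, +1)
BHNV@5: {C,T} ∩ {A,C} = {C} (intersection, +0)
BHNOV@5: {C} ∩ {C} = {C} (intersection, +0)
per-site changes: [2, 2, 2, 3, 3, 2]; total = 14

14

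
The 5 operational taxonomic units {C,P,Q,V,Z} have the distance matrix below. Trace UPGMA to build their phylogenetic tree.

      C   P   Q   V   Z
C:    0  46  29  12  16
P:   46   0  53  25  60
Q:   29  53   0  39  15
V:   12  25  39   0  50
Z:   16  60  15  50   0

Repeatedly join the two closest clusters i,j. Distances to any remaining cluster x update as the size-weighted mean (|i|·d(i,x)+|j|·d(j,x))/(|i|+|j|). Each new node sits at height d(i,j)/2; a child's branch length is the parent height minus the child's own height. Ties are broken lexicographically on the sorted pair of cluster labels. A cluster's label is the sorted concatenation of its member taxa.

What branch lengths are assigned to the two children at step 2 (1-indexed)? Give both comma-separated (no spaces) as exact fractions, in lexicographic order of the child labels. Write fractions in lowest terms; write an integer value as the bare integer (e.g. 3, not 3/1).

iteration 1: select C,V (d=12); attach at lengths (6, 6); label the merged cluster CV
  updated: d(CV,P)=71/2, d(CV,Q)=34, d(CV,Z)=33
iteration 2: select Q,Z (d=15); attach at lengths (15/2, 15/2); label the merged cluster QZ
  updated: d(CV,QZ)=67/2, d(P,QZ)=113/2
iteration 3: select CV,QZ (d=67/2); attach at lengths (43/4, 37/4); label the merged cluster CQVZ
  updated: d(CQVZ,P)=46
iteration 4: select CQVZ,P (d=46); attach at lengths (25/4, 23); label the merged cluster CPQVZ
final tree: (((C:6,V:6):43/4,(Q:15/2,Z:15/2):37/4):25/4,P:23)
total length: 305/4

15/2,15/2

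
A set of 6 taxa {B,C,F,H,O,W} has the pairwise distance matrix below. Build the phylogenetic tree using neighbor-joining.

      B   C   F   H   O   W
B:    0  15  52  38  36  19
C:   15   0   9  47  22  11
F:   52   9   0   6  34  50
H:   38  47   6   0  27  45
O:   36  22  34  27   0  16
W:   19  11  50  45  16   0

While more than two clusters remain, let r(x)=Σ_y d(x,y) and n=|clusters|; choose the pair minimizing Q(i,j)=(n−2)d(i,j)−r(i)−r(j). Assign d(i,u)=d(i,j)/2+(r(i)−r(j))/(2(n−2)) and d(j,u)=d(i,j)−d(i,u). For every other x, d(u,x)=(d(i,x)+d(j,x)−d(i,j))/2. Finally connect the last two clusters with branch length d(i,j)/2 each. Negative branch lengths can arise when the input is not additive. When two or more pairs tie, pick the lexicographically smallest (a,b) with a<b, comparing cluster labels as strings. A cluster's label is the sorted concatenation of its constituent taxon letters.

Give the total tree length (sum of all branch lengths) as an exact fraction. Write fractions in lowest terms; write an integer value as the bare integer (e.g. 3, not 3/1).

1. join F+H (d=6, Q=-290) ⇒ FH; edges |F|=3/2, |H|=9/2
  updated: d(B,FH)=42, d(C,FH)=25, d(FH,O)=55/2, d(FH,W)=89/2
2. join FH+O (d=55/2, Q=-158) ⇒ FHO; edges |FH|=20, |O|=15/2
  updated: d(B,FHO)=101/4, d(C,FHO)=39/4, d(FHO,W)=33/2
3. join B+W (d=19, Q=-271/4) ⇒ BW; edges |B|=203/16, |W|=101/16
  updated: d(BW,C)=7/2, d(BW,FHO)=91/8
4. join BW+C (d=7/2, Q=-197/8) ⇒ BCW; edges |BW|=41/16, |C|=15/16
  updated: d(BCW,FHO)=141/16
5. join BCW+FHO (d=141/16) ⇒ BCFHOW; edges |BCW|=141/32, |FHO|=141/32
final tree: (((B:203/16,W:101/16):41/16,C:15/16):141/32,((F:3/2,H:9/2):20,O:15/2):141/32)
total length: 1037/16

1037/16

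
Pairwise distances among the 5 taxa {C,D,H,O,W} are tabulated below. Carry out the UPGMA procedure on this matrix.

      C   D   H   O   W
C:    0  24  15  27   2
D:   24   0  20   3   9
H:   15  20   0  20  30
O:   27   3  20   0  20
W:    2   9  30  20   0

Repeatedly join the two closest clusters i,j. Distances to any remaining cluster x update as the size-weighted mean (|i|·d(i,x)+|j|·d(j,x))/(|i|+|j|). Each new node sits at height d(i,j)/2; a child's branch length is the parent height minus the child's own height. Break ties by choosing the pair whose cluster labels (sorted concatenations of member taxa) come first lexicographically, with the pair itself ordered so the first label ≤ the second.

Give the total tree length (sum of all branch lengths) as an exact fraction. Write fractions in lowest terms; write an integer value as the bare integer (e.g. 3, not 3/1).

1. join C+W (d=2) ⇒ CW; edges |C|=1, |W|=1
  updated: d(CW,D)=33/2, d(CW,H)=45/2, d(CW,O)=47/2
2. join D+O (d=3) ⇒ DO; edges |D|=3/2, |O|=3/2
  updated: d(CW,DO)=20, d(DO,H)=20
3. join CW+DO (d=20) ⇒ CDOW; edges |CW|=9, |DO|=17/2
  updated: d(CDOW,H)=85/4
4. join CDOW+H (d=85/4) ⇒ CDHOW; edges |CDOW|=5/8, |H|=85/8
final tree: (((C:1,W:1):9,(D:3/2,O:3/2):17/2):5/8,H:85/8)
total length: 135/4

135/4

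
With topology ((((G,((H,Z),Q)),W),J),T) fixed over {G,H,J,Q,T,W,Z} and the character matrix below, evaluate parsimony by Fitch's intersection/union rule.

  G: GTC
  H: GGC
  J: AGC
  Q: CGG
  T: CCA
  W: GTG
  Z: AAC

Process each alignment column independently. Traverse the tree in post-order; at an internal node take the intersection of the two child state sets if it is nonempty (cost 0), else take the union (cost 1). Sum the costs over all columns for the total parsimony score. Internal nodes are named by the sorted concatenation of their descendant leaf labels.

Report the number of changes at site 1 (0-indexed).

4

[col 0] HZ: children H:{G}, Z:{A} ∪→ {A,G}; cost 1
[col 0] HQZ: children HZ:{A,G}, Q:{C} ∪→ {A,C,G}; cost 1
[col 0] GHQZ: children G:{G}, HQZ:{A,C,G} ∩→ {G}; cost 0
[col 0] GHQWZ: children GHQZ:{G}, W:{G} ∩→ {G}; cost 0
[col 0] GHJQWZ: children GHQWZ:{G}, J:{A} ∪→ {A,G}; cost 1
[col 0] GHJQTWZ: children GHJQWZ:{A,G}, T:{C} ∪→ {A,C,G}; cost 1
[col 1] HZ: children H:{G}, Z:{A} ∪→ {A,G}; cost 1
[col 1] HQZ: children HZ:{A,G}, Q:{G} ∩→ {G}; cost 0
[col 1] GHQZ: children G:{T}, HQZ:{G} ∪→ {G,T}; cost 1
[col 1] GHQWZ: children GHQZ:{G,T}, W:{T} ∩→ {T}; cost 0
[col 1] GHJQWZ: children GHQWZ:{T}, J:{G} ∪→ {G,T}; cost 1
[col 1] GHJQTWZ: children GHJQWZ:{G,T}, T:{C} ∪→ {C,G,T}; cost 1
[col 2] HZ: children H:{C}, Z:{C} ∩→ {C}; cost 0
[col 2] HQZ: children HZ:{C}, Q:{G} ∪→ {C,G}; cost 1
[col 2] GHQZ: children G:{C}, HQZ:{C,G} ∩→ {C}; cost 0
[col 2] GHQWZ: children GHQZ:{C}, W:{G} ∪→ {C,G}; cost 1
[col 2] GHJQWZ: children GHQWZ:{C,G}, J:{C} ∩→ {C}; cost 0
[col 2] GHJQTWZ: children GHJQWZ:{C}, T:{A} ∪→ {A,C}; cost 1
per-site changes: [4, 4, 3]; total = 11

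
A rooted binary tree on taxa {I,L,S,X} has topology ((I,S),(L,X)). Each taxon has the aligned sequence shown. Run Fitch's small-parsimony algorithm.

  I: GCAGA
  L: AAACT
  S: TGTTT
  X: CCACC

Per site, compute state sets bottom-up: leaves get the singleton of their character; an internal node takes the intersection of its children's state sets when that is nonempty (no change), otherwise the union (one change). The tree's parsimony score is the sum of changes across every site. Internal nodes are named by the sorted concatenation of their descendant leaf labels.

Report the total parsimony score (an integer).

IS@0: {G} ∪ {T} = {G,T} (union, +1)
LX@0: {A} ∪ {C} = {A,C} (union, +1)
ILSX@0: {G,T} ∪ {A,C} = {A,C,G,T} (union, +1)
IS@1: {C} ∪ {G} = {C,G} (union, +1)
LX@1: {A} ∪ {C} = {A,C} (union, +1)
ILSX@1: {C,G} ∩ {A,C} = {C} (intersection, +0)
IS@2: {A} ∪ {T} = {A,T} (union, +1)
LX@2: {A} ∩ {A} = {A} (intersection, +0)
ILSX@2: {A,T} ∩ {A} = {A} (intersection, +0)
IS@3: {G} ∪ {T} = {G,T} (union, +1)
LX@3: {C} ∩ {C} = {C} (intersection, +0)
ILSX@3: {G,T} ∪ {C} = {C,G,T} (union, +1)
IS@4: {A} ∪ {T} = {A,T} (union, +1)
LX@4: {T} ∪ {C} = {C,T} (union, +1)
ILSX@4: {A,T} ∩ {C,T} = {T} (intersection, +0)
per-site changes: [3, 2, 1, 2, 2]; total = 10

10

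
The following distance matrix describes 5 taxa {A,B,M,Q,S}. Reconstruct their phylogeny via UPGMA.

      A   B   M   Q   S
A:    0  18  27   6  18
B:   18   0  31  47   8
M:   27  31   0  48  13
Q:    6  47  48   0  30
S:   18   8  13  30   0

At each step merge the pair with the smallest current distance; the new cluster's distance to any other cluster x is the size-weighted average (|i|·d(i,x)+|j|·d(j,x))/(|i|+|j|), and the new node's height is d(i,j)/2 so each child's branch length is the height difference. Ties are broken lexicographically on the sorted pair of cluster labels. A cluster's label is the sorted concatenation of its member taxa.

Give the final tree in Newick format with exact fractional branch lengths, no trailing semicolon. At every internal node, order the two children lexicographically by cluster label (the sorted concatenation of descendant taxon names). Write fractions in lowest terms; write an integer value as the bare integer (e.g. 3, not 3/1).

iteration 1: select A,Q (d=6); attach at lengths (3, 3); label the merged cluster AQ
  updated: d(AQ,B)=65/2, d(AQ,M)=75/2, d(AQ,S)=24
iteration 2: select B,S (d=8); attach at lengths (4, 4); label the merged cluster BS
  updated: d(AQ,BS)=113/4, d(BS,M)=22
iteration 3: select BS,M (d=22); attach at lengths (7, 11); label the merged cluster BMS
  updated: d(AQ,BMS)=94/3
iteration 4: select AQ,BMS (d=94/3); attach at lengths (38/3, 14/3); label the merged cluster ABMQS
final tree: ((A:3,Q:3):38/3,((B:4,S:4):7,M:11):14/3)
total length: 148/3

((A:3,Q:3):38/3,((B:4,S:4):7,M:11):14/3)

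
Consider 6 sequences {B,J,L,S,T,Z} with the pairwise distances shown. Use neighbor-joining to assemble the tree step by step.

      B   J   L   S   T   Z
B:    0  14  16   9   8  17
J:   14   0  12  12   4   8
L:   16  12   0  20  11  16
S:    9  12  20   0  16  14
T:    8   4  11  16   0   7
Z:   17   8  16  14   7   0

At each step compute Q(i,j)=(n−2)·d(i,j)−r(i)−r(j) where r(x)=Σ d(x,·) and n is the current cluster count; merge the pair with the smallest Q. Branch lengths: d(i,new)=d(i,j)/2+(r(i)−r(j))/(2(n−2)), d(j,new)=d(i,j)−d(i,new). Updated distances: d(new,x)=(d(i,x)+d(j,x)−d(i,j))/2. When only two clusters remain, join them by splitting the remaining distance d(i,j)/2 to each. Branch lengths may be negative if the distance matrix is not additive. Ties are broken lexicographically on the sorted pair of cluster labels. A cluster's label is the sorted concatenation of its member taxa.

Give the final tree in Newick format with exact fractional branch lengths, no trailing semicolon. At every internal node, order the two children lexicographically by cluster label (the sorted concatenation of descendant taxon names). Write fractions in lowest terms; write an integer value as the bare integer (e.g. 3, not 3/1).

(((((B:29/8,S:43/8):19/4,L:35/4):17/16,J:39/16):1/16,T:23/16):89/32,Z:89/32)

iteration 1: select B,S (d=9, Q=-99); attach at lengths (29/8, 43/8); label the merged cluster BS
  updated: d(BS,J)=17/2, d(BS,L)=27/2, d(BS,T)=15/2, d(BS,Z)=11
iteration 2: select BS,L (d=27/2, Q=-105/2); attach at lengths (19/4, 35/4); label the merged cluster BLS
  updated: d(BLS,J)=7/2, d(BLS,T)=5/2, d(BLS,Z)=27/4
iteration 3: select BLS,J (d=7/2, Q=-85/4); attach at lengths (17/16, 39/16); label the merged cluster BJLS
  updated: d(BJLS,T)=3/2, d(BJLS,Z)=45/8
iteration 4: select BJLS,T (d=3/2, Q=-113/8); attach at lengths (1/16, 23/16); label the merged cluster BJLST
  updated: d(BJLST,Z)=89/16
iteration 5: select BJLST,Z (d=89/16); attach at lengths (89/32, 89/32); label the merged cluster BJLSTZ
final tree: (((((B:29/8,S:43/8):19/4,L:35/4):17/16,J:39/16):1/16,T:23/16):89/32,Z:89/32)
total length: 529/16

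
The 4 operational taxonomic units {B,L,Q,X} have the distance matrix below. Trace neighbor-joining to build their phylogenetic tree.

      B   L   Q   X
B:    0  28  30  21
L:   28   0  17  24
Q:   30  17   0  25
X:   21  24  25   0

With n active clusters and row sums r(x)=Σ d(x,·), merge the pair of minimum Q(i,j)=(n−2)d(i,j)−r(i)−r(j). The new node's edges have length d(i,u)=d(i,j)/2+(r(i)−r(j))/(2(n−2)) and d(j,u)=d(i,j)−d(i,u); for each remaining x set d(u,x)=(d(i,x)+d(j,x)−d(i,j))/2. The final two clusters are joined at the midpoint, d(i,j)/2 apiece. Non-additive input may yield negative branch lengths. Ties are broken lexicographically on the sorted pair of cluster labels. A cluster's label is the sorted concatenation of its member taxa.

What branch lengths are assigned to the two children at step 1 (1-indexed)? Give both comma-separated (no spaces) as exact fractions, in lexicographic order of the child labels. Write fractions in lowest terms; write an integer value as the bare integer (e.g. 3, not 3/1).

iteration 1: select B,X (d=21, Q=-107); attach at lengths (51/4, 33/4); label the merged cluster BX
  updated: d(BX,L)=31/2, d(BX,Q)=17
iteration 2: select BX,L (d=31/2, Q=-99/2); attach at lengths (31/4, 31/4); label the merged cluster BLX
  updated: d(BLX,Q)=37/4
iteration 3: select BLX,Q (d=37/4); attach at lengths (37/8, 37/8); label the merged cluster BLQX
final tree: (((B:51/4,X:33/4):31/4,L:31/4):37/8,Q:37/8)
total length: 183/4

51/4,33/4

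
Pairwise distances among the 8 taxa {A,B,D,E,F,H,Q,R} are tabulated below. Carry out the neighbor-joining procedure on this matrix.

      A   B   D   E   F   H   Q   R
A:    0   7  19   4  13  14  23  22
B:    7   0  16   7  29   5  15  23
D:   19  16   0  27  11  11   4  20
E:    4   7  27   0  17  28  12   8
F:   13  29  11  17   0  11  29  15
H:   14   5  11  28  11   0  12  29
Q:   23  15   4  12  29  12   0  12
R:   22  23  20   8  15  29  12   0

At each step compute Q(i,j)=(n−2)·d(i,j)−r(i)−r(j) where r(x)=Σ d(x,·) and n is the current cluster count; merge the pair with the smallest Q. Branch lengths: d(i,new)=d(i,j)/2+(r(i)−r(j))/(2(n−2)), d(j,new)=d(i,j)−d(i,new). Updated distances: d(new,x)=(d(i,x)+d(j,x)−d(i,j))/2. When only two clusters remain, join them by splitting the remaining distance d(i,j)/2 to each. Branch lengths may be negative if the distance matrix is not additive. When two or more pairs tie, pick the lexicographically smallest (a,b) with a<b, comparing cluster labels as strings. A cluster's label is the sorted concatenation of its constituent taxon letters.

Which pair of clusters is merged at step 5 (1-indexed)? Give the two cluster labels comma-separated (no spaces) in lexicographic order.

1. join D+Q (d=4, Q=-191) ⇒ DQ; edges |D|=25/12, |Q|=23/12
  updated: d(A,DQ)=19, d(B,DQ)=27/2, d(DQ,E)=35/2, d(DQ,F)=18, d(DQ,H)=19/2, d(DQ,R)=14
2. join B+H (d=5, Q=-156) ⇒ BH; edges |B|=13/10, |H|=37/10
  updated: d(A,BH)=8, d(BH,DQ)=9, d(BH,E)=15, d(BH,F)=35/2, d(BH,R)=47/2
3. join BH+DQ (d=9, Q=-229/2) ⇒ BDHQ; edges |BH|=63/16, |DQ|=81/16
  updated: d(A,BDHQ)=9, d(BDHQ,E)=47/4, d(BDHQ,F)=53/4, d(BDHQ,R)=57/4
4. join A+E (d=4, Q=-307/4) ⇒ AE; edges |A|=77/24, |E|=19/24
  updated: d(AE,BDHQ)=67/8, d(AE,F)=13, d(AE,R)=13
5. join AE+BDHQ (d=67/8, Q=-107/2) ⇒ ABDEHQ; edges |AE|=61/16, |BDHQ|=73/16
  updated: d(ABDEHQ,F)=143/16, d(ABDEHQ,R)=151/16
6. join ABDEHQ+F (d=143/16, Q=-267/8) ⇒ ABDEFHQ; edges |ABDEHQ|=27/16, |F|=29/4
  updated: d(ABDEFHQ,R)=31/4
7. join ABDEFHQ+R (d=31/4) ⇒ ABDEFHQR; edges |ABDEFHQ|=31/8, |R|=31/8
final tree: ((((A:77/24,E:19/24):61/16,((B:13/10,H:37/10):63/16,(D:25/12,Q:23/12):81/16):73/16):27/16,F:29/4):31/8,R:31/8)
total length: 753/16

AE,BDHQ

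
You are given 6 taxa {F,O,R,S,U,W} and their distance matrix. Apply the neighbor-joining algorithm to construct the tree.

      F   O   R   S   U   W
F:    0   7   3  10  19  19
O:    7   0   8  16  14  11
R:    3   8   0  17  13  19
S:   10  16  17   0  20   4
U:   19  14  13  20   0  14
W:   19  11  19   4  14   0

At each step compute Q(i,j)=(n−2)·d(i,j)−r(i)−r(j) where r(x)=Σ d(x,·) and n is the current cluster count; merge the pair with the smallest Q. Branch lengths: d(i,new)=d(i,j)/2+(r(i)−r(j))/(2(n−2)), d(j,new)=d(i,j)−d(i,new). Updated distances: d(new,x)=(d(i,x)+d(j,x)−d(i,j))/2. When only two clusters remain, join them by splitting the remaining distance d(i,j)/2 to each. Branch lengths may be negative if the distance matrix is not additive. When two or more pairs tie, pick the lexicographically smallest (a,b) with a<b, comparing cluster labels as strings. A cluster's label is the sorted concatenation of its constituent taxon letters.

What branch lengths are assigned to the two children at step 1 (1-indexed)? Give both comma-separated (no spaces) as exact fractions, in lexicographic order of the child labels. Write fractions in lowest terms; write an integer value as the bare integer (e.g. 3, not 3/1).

2,2

step 1: merge (S,W) at d=4, Q=-118; branch lengths S→2, W→2; new cluster SW
  updated: d(F,SW)=25/2, d(O,SW)=23/2, d(R,SW)=16, d(SW,U)=15
step 2: merge (F,R) at d=3, Q=-145/2; branch lengths F→7/4, R→5/4; new cluster FR
  updated: d(FR,O)=6, d(FR,SW)=51/4, d(FR,U)=29/2
step 3: merge (FR,O) at d=6, Q=-211/4; branch lengths FR→55/16, O→41/16; new cluster FOR
  updated: d(FOR,SW)=73/8, d(FOR,U)=45/4
step 4: merge (FOR,SW) at d=73/8, Q=-283/8; branch lengths FOR→43/16, SW→103/16; new cluster FORSW
  updated: d(FORSW,U)=137/16
step 5: merge (FORSW,U) at d=137/16; branch lengths FORSW→137/32, U→137/32; new cluster FORSUW
final tree: ((((F:7/4,R:5/4):55/16,O:41/16):43/16,(S:2,W:2):103/16):137/32,U:137/32)
total length: 491/16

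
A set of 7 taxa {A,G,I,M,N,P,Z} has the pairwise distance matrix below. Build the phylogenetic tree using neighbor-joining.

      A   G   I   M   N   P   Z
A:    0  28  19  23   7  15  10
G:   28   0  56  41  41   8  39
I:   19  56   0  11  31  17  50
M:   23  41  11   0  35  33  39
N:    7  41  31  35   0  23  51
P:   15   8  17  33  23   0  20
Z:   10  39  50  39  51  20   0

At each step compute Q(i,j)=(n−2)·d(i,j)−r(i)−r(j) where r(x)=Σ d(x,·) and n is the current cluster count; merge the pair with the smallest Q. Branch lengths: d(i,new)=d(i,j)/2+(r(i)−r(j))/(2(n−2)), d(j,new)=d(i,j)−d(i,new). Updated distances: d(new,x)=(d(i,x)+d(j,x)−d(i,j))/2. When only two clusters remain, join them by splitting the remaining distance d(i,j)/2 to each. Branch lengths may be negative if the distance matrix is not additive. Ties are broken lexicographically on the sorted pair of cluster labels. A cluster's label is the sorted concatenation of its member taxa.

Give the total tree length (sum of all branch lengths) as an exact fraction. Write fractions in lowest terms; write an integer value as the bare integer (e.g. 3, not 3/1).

607/8

iteration 1: select I,M (d=11, Q=-311); attach at lengths (57/10, 53/10); label the merged cluster IM
  updated: d(A,IM)=31/2, d(G,IM)=43, d(IM,N)=55/2, d(IM,P)=39/2, d(IM,Z)=39
iteration 2: select G,P (d=8, Q=-425/2); attach at lengths (211/16, -83/16); label the merged cluster GP
  updated: d(A,GP)=35/2, d(GP,IM)=109/4, d(GP,N)=28, d(GP,Z)=51/2
iteration 3: select GP,Z (d=51/2, Q=-589/4); attach at lengths (197/24, 415/24); label the merged cluster GPZ
  updated: d(A,GPZ)=1, d(GPZ,IM)=163/8, d(GPZ,N)=107/4
iteration 4: select A,N (d=7, Q=-283/4); attach at lengths (-95/16, 207/16); label the merged cluster AN
  updated: d(AN,GPZ)=83/8, d(AN,IM)=18
iteration 5: select AN,GPZ (d=83/8, Q=-195/4); attach at lengths (4, 51/8); label the merged cluster AGNPZ
  updated: d(AGNPZ,IM)=14
iteration 6: select AGNPZ,IM (d=14); attach at lengths (7, 7); label the merged cluster AGIMNPZ
final tree: (((A:-95/16,N:207/16):4,((G:211/16,P:-83/16):197/24,Z:415/24):51/8):7,(I:57/10,M:53/10):7)
total length: 607/8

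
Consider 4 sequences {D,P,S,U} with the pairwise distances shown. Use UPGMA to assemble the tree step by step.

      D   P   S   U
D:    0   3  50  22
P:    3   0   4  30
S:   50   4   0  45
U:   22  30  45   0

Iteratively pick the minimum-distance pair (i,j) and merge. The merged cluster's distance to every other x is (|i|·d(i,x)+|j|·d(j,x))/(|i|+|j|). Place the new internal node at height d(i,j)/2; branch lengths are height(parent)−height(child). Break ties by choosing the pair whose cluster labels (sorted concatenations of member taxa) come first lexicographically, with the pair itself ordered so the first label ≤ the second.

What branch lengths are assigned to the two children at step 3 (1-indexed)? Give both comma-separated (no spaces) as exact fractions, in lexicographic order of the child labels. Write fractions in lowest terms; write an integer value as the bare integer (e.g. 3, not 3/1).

iteration 1: select D,P (d=3); attach at lengths (3/2, 3/2); label the merged cluster DP
  updated: d(DP,S)=27, d(DP,U)=26
iteration 2: select DP,U (d=26); attach at lengths (23/2, 13); label the merged cluster DPU
  updated: d(DPU,S)=33
iteration 3: select DPU,S (d=33); attach at lengths (7/2, 33/2); label the merged cluster DPSU
final tree: (((D:3/2,P:3/2):23/2,U:13):7/2,S:33/2)
total length: 95/2

7/2,33/2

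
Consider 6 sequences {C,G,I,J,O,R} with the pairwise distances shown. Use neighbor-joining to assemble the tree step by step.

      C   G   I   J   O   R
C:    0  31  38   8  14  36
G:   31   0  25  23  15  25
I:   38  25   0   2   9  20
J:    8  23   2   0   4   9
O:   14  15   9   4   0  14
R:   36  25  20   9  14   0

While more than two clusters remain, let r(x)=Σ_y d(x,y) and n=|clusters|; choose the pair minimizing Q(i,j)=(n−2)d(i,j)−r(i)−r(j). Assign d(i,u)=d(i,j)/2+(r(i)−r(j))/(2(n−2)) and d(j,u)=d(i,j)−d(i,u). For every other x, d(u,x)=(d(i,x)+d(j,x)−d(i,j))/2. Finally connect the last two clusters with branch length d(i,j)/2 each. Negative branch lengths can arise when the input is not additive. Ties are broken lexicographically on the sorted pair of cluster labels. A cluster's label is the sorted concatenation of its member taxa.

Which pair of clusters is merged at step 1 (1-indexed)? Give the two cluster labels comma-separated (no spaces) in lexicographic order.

1. join C+J (d=8, Q=-141) ⇒ CJ; edges |C|=113/8, |J|=-49/8
  updated: d(CJ,G)=23, d(CJ,I)=16, d(CJ,O)=5, d(CJ,R)=37/2
2. join CJ+O (d=5, Q=-181/2) ⇒ CJO; edges |CJ|=23/4, |O|=-3/4
  updated: d(CJO,G)=33/2, d(CJO,I)=10, d(CJO,R)=55/4
3. join CJO+I (d=10, Q=-301/4) ⇒ CIJO; edges |CJO|=21/16, |I|=139/16
  updated: d(CIJO,G)=63/4, d(CIJO,R)=95/8
4. join CIJO+G (d=63/4, Q=-421/8) ⇒ CGIJO; edges |CIJO|=21/16, |G|=231/16
  updated: d(CGIJO,R)=169/16
5. join CGIJO+R (d=169/16) ⇒ CGIJOR; edges |CGIJO|=169/32, |R|=169/32
final tree: (((((C:113/8,J:-49/8):23/4,O:-3/4):21/16,I:139/16):21/16,G:231/16):169/32,R:169/32)
total length: 789/16

C,J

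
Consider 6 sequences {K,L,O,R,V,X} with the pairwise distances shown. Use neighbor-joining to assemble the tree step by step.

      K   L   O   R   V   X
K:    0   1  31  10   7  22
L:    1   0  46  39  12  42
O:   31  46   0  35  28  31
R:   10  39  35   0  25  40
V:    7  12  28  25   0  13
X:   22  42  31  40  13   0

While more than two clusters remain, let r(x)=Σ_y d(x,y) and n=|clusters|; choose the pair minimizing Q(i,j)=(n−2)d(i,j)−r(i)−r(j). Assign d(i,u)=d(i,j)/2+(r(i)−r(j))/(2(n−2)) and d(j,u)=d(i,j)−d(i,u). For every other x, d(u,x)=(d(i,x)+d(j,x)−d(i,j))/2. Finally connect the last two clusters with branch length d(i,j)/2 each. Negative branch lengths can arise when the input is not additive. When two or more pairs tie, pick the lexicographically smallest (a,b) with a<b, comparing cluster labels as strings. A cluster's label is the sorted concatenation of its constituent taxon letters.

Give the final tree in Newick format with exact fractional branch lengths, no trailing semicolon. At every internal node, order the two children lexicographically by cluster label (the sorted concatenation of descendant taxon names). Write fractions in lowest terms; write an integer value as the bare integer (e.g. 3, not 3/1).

iteration 1: select K,L (d=1, Q=-207); attach at lengths (-65/8, 73/8); label the merged cluster KL
  updated: d(KL,O)=38, d(KL,R)=24, d(KL,V)=9, d(KL,X)=63/2
iteration 2: select KL,R (d=24, Q=-309/2); attach at lengths (101/12, 187/12); label the merged cluster KLR
  updated: d(KLR,O)=49/2, d(KLR,V)=5, d(KLR,X)=95/4
iteration 3: select KLR,V (d=5, Q=-357/4); attach at lengths (69/16, 11/16); label the merged cluster KLRV
  updated: d(KLRV,O)=95/4, d(KLRV,X)=127/8
iteration 4: select KLRV,O (d=95/4, Q=-565/8); attach at lengths (69/16, 311/16); label the merged cluster KLORV
  updated: d(KLORV,X)=185/16
iteration 5: select KLORV,X (d=185/16); attach at lengths (185/32, 185/32); label the merged cluster KLORVX
final tree: (((((K:-65/8,L:73/8):101/12,R:187/12):69/16,V:11/16):69/16,O:311/16):185/32,X:185/32)
total length: 1045/16

(((((K:-65/8,L:73/8):101/12,R:187/12):69/16,V:11/16):69/16,O:311/16):185/32,X:185/32)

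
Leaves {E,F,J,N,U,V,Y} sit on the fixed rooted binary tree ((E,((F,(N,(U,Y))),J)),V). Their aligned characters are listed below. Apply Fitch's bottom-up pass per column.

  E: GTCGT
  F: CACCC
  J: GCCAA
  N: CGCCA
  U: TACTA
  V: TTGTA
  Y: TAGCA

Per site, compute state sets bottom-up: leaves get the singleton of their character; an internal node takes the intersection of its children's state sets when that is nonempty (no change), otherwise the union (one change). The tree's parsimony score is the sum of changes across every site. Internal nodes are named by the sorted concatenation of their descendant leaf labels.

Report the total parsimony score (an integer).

[col 0] UY: children U:{T}, Y:{T} ∩→ {T}; cost 0
[col 0] NUY: children N:{C}, UY:{T} ∪→ {C,T}; cost 1
[col 0] FNUY: children F:{C}, NUY:{C,T} ∩→ {C}; cost 0
[col 0] FJNUY: children FNUY:{C}, J:{G} ∪→ {C,G}; cost 1
[col 0] EFJNUY: children E:{G}, FJNUY:{C,G} ∩→ {G}; cost 0
[col 0] EFJNUVY: children EFJNUY:{G}, V:{T} ∪→ {G,T}; cost 1
[col 1] UY: children U:{A}, Y:{A} ∩→ {A}; cost 0
[col 1] NUY: children N:{G}, UY:{A} ∪→ {A,G}; cost 1
[col 1] FNUY: children F:{A}, NUY:{A,G} ∩→ {A}; cost 0
[col 1] FJNUY: children FNUY:{A}, J:{C} ∪→ {A,C}; cost 1
[col 1] EFJNUY: children E:{T}, FJNUY:{A,C} ∪→ {A,C,T}; cost 1
[col 1] EFJNUVY: children EFJNUY:{A,C,T}, V:{T} ∩→ {T}; cost 0
[col 2] UY: children U:{C}, Y:{G} ∪→ {C,G}; cost 1
[col 2] NUY: children N:{C}, UY:{C,G} ∩→ {C}; cost 0
[col 2] FNUY: children F:{C}, NUY:{C} ∩→ {C}; cost 0
[col 2] FJNUY: children FNUY:{C}, J:{C} ∩→ {C}; cost 0
[col 2] EFJNUY: children E:{C}, FJNUY:{C} ∩→ {C}; cost 0
[col 2] EFJNUVY: children EFJNUY:{C}, V:{G} ∪→ {C,G}; cost 1
[col 3] UY: children U:{T}, Y:{C} ∪→ {C,T}; cost 1
[col 3] NUY: children N:{C}, UY:{C,T} ∩→ {C}; cost 0
[col 3] FNUY: children F:{C}, NUY:{C} ∩→ {C}; cost 0
[col 3] FJNUY: children FNUY:{C}, J:{A} ∪→ {A,C}; cost 1
[col 3] EFJNUY: children E:{G}, FJNUY:{A,C} ∪→ {A,C,G}; cost 1
[col 3] EFJNUVY: children EFJNUY:{A,C,G}, V:{T} ∪→ {A,C,G,T}; cost 1
[col 4] UY: children U:{A}, Y:{A} ∩→ {A}; cost 0
[col 4] NUY: children N:{A}, UY:{A} ∩→ {A}; cost 0
[col 4] FNUY: children F:{C}, NUY:{A} ∪→ {A,C}; cost 1
[col 4] FJNUY: children FNUY:{A,C}, J:{A} ∩→ {A}; cost 0
[col 4] EFJNUY: children E:{T}, FJNUY:{A} ∪→ {A,T}; cost 1
[col 4] EFJNUVY: children EFJNUY:{A,T}, V:{A} ∩→ {A}; cost 0
per-site changes: [3, 3, 2, 4, 2]; total = 14

14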